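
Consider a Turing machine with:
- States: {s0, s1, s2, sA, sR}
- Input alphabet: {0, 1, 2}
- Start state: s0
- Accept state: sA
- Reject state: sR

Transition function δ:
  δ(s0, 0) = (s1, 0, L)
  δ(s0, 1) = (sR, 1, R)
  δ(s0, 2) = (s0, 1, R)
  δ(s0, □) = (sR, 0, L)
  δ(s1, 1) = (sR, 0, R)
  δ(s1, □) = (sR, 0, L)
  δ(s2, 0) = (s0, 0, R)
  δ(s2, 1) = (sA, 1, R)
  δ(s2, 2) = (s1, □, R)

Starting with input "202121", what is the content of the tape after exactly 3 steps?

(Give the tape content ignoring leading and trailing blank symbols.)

Execution trace:
Initial: [s0]202121
Step 1: δ(s0, 2) = (s0, 1, R) → 1[s0]02121
Step 2: δ(s0, 0) = (s1, 0, L) → [s1]102121
Step 3: δ(s1, 1) = (sR, 0, R) → 0[sR]02121

The machine reaches the reject state sR and halts.

After 3 steps, the tape (ignoring leading/trailing blanks) is: 002121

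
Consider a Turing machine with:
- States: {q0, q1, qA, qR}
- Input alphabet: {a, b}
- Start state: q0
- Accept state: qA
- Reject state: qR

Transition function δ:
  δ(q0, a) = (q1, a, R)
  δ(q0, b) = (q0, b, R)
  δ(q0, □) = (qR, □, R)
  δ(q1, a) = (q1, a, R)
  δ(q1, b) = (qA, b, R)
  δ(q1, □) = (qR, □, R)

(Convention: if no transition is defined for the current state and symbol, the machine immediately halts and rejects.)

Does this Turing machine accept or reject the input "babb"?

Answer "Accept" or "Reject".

Execution trace:
Initial: [q0]babb
Step 1: δ(q0, b) = (q0, b, R) → b[q0]abb
Step 2: δ(q0, a) = (q1, a, R) → ba[q1]bb
Step 3: δ(q1, b) = (qA, b, R) → bab[qA]b

The machine reaches the accept state qA and halts.

Answer: Accept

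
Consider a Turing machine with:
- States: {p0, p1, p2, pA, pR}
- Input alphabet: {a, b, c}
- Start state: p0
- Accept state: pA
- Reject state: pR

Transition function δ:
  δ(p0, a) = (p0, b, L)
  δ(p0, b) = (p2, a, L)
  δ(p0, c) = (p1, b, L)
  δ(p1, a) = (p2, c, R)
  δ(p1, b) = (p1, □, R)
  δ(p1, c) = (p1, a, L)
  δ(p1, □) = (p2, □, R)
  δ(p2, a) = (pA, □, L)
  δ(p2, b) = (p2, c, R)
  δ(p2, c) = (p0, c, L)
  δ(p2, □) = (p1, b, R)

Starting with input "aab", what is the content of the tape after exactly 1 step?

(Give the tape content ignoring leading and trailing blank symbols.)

Execution trace:
Initial: [p0]aab
Step 1: δ(p0, a) = (p0, b, L) → [p0]□bab

No transition is defined for δ(p0, □). By convention the machine halts and rejects.

After 1 step, the tape (ignoring leading/trailing blanks) is: bab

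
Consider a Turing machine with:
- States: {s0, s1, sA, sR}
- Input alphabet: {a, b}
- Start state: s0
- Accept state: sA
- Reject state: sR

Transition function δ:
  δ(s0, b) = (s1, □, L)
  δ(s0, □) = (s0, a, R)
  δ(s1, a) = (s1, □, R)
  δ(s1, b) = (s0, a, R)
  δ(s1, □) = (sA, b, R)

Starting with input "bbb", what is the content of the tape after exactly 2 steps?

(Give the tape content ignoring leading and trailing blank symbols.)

Execution trace:
Initial: [s0]bbb
Step 1: δ(s0, b) = (s1, □, L) → [s1]□□bb
Step 2: δ(s1, □) = (sA, b, R) → b[sA]□bb

The machine reaches the accept state sA and halts.

After 2 steps, the tape (ignoring leading/trailing blanks) is: b□bb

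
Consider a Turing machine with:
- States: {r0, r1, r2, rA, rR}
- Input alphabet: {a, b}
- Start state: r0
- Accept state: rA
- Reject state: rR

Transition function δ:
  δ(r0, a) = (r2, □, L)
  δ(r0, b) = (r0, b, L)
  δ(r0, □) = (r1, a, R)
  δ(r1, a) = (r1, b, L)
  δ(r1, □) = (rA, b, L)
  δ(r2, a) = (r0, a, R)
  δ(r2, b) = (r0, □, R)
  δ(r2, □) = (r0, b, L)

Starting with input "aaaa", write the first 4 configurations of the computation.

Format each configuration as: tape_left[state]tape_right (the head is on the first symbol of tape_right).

Transitions applied:
Step 1: δ(r0, a) = (r2, □, L)
Step 2: δ(r2, □) = (r0, b, L)
Step 3: δ(r0, □) = (r1, a, R)

The first 4 configurations are:
[r0]aaaa ⊢ [r2]□□aaa ⊢ [r0]□b□aaa ⊢ a[r1]b□aaa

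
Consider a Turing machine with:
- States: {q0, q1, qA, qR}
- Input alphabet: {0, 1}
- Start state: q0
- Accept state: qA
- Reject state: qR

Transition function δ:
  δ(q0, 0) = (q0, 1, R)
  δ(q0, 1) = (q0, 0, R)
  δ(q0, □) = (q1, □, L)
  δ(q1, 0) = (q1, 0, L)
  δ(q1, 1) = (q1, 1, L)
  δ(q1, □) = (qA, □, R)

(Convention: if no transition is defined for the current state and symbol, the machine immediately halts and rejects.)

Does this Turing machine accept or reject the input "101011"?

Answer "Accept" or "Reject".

Execution trace:
Initial: [q0]101011
Step 1: δ(q0, 1) = (q0, 0, R) → 0[q0]01011
Step 2: δ(q0, 0) = (q0, 1, R) → 01[q0]1011
Step 3: δ(q0, 1) = (q0, 0, R) → 010[q0]011
Step 4: δ(q0, 0) = (q0, 1, R) → 0101[q0]11
Step 5: δ(q0, 1) = (q0, 0, R) → 01010[q0]1
Step 6: δ(q0, 1) = (q0, 0, R) → 010100[q0]□
Step 7: δ(q0, □) = (q1, □, L) → 01010[q1]0□
Step 8: δ(q1, 0) = (q1, 0, L) → 0101[q1]00□
Step 9: δ(q1, 0) = (q1, 0, L) → 010[q1]100□
Step 10: δ(q1, 1) = (q1, 1, L) → 01[q1]0100□
Step 11: δ(q1, 0) = (q1, 0, L) → 0[q1]10100□
Step 12: δ(q1, 1) = (q1, 1, L) → [q1]010100□
Step 13: δ(q1, 0) = (q1, 0, L) → [q1]□010100□
Step 14: δ(q1, □) = (qA, □, R) → □[qA]010100□

The machine reaches the accept state qA and halts.

Answer: Accept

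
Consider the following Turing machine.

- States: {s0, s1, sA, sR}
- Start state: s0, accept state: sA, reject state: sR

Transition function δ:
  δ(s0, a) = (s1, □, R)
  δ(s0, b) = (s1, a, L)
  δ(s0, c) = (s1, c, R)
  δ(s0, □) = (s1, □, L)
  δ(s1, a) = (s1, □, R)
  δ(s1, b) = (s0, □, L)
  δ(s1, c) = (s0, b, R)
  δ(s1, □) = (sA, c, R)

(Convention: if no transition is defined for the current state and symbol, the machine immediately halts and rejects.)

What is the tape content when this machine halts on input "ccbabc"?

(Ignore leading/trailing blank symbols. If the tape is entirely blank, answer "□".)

Execution trace:
Initial: [s0]ccbabc
Step 1: δ(s0, c) = (s1, c, R) → c[s1]cbabc
Step 2: δ(s1, c) = (s0, b, R) → cb[s0]babc
Step 3: δ(s0, b) = (s1, a, L) → c[s1]baabc
Step 4: δ(s1, b) = (s0, □, L) → [s0]c□aabc
Step 5: δ(s0, c) = (s1, c, R) → c[s1]□aabc
Step 6: δ(s1, □) = (sA, c, R) → cc[sA]aabc

The machine reaches the accept state sA and halts.

Final tape (ignoring leading/trailing blanks): ccaabc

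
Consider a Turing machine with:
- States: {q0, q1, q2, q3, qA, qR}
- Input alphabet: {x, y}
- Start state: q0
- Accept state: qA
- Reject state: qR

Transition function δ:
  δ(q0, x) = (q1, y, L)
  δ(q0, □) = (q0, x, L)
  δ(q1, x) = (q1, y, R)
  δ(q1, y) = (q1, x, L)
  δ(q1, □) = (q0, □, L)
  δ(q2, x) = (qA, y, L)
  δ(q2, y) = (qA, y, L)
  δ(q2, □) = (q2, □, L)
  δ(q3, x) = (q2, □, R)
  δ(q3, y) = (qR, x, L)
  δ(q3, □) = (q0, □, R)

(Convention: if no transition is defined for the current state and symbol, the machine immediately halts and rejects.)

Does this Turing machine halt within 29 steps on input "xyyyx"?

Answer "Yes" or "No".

Execution trace:
Initial: [q0]xyyyx
Step 1: δ(q0, x) = (q1, y, L) → [q1]□yyyyx
Step 2: δ(q1, □) = (q0, □, L) → [q0]□□yyyyx
Step 3: δ(q0, □) = (q0, x, L) → [q0]□x□yyyyx
Step 4: δ(q0, □) = (q0, x, L) → [q0]□xx□yyyyx
Step 5: δ(q0, □) = (q0, x, L) → [q0]□xxx□yyyyx
Step 6: δ(q0, □) = (q0, x, L) → [q0]□xxxx□yyyyx
Step 7: δ(q0, □) = (q0, x, L) → [q0]□xxxxx□yyyyx
Step 8: δ(q0, □) = (q0, x, L) → [q0]□xxxxxx□yyyyx
Step 9: δ(q0, □) = (q0, x, L) → [q0]□xxxxxxx□yyyyx
Step 10: δ(q0, □) = (q0, x, L) → [q0]□xxxxxxxx□yyyyx
Step 11: δ(q0, □) = (q0, x, L) → [q0]□xxxxxxxxx□yyyyx
Step 12: δ(q0, □) = (q0, x, L) → [q0]□xxxxxxxxxx□yyyyx
Step 13: δ(q0, □) = (q0, x, L) → [q0]□xxxxxxxxxxx□yyyyx
Step 14: δ(q0, □) = (q0, x, L) → [q0]□xxxxxxxxxxxx□yyyyx
Step 15: δ(q0, □) = (q0, x, L) → [q0]□xxxxxxxxxxxxx□yyyyx
Step 16: δ(q0, □) = (q0, x, L) → [q0]□xxxxxxxxxxxxxx□yyyyx
Step 17: δ(q0, □) = (q0, x, L) → [q0]□xxxxxxxxxxxxxxx□yyyyx
Step 18: δ(q0, □) = (q0, x, L) → [q0]□xxxxxxxxxxxxxxxx□yyyyx
Step 19: δ(q0, □) = (q0, x, L) → [q0]□xxxxxxxxxxxxxxxxx□yyyyx
Step 20: δ(q0, □) = (q0, x, L) → [q0]□xxxxxxxxxxxxxxxxxx□yyyyx
Step 21: δ(q0, □) = (q0, x, L) → [q0]□xxxxxxxxxxxxxxxxxxx□yyyyx
Step 22: δ(q0, □) = (q0, x, L) → [q0]□xxxxxxxxxxxxxxxxxxxx□yyyyx
Step 23: δ(q0, □) = (q0, x, L) → [q0]□xxxxxxxxxxxxxxxxxxxxx□yyyyx
Step 24: δ(q0, □) = (q0, x, L) → [q0]□xxxxxxxxxxxxxxxxxxxxxx□yyyyx
Step 25: δ(q0, □) = (q0, x, L) → [q0]□xxxxxxxxxxxxxxxxxxxxxxx□yyyyx
Step 26: δ(q0, □) = (q0, x, L) → [q0]□xxxxxxxxxxxxxxxxxxxxxxxx□yyyyx
Step 27: δ(q0, □) = (q0, x, L) → [q0]□xxxxxxxxxxxxxxxxxxxxxxxxx□yyyyx
Step 28: δ(q0, □) = (q0, x, L) → [q0]□xxxxxxxxxxxxxxxxxxxxxxxxxx□yyyyx
Step 29: δ(q0, □) = (q0, x, L) → [q0]□xxxxxxxxxxxxxxxxxxxxxxxxxxx□yyyyx

The machine has not reached a halting state after 29 steps.
The machine did not halt within the 29-step bound.

Answer: No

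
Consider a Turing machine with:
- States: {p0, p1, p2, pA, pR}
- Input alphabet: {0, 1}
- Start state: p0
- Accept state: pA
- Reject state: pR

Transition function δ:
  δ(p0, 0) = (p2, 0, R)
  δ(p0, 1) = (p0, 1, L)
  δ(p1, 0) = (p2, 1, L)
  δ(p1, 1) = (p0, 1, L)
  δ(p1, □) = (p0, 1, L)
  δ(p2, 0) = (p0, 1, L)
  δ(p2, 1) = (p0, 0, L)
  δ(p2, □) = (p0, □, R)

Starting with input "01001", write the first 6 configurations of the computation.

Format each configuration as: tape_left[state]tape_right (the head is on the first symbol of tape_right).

Transitions applied:
Step 1: δ(p0, 0) = (p2, 0, R)
Step 2: δ(p2, 1) = (p0, 0, L)
Step 3: δ(p0, 0) = (p2, 0, R)
Step 4: δ(p2, 0) = (p0, 1, L)
Step 5: δ(p0, 0) = (p2, 0, R)

The first 6 configurations are:
[p0]01001 ⊢ 0[p2]1001 ⊢ [p0]00001 ⊢ 0[p2]0001 ⊢ [p0]01001 ⊢ 0[p2]1001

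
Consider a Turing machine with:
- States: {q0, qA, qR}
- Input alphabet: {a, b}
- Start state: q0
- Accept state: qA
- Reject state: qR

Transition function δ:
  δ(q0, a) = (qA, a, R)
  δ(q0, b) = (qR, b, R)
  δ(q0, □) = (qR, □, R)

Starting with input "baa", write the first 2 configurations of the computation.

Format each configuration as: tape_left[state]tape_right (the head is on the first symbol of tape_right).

Transitions applied:
Step 1: δ(q0, b) = (qR, b, R)

The first 2 configurations are:
[q0]baa ⊢ b[qR]aa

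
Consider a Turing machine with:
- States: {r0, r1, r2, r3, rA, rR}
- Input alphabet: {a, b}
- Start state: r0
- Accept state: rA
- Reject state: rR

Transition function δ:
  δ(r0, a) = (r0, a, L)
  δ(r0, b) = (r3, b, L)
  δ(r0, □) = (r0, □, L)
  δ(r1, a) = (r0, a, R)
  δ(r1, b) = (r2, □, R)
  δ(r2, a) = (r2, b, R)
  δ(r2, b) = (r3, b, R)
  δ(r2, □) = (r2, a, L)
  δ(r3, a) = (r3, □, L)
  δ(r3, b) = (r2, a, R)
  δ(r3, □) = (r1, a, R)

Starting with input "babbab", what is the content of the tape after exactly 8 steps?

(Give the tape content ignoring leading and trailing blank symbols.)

Execution trace:
Initial: [r0]babbab
Step 1: δ(r0, b) = (r3, b, L) → [r3]□babbab
Step 2: δ(r3, □) = (r1, a, R) → a[r1]babbab
Step 3: δ(r1, b) = (r2, □, R) → a□[r2]abbab
Step 4: δ(r2, a) = (r2, b, R) → a□b[r2]bbab
Step 5: δ(r2, b) = (r3, b, R) → a□bb[r3]bab
Step 6: δ(r3, b) = (r2, a, R) → a□bba[r2]ab
Step 7: δ(r2, a) = (r2, b, R) → a□bbab[r2]b
Step 8: δ(r2, b) = (r3, b, R) → a□bbabb[r3]□

After 8 steps, the tape (ignoring leading/trailing blanks) is: a□bbabb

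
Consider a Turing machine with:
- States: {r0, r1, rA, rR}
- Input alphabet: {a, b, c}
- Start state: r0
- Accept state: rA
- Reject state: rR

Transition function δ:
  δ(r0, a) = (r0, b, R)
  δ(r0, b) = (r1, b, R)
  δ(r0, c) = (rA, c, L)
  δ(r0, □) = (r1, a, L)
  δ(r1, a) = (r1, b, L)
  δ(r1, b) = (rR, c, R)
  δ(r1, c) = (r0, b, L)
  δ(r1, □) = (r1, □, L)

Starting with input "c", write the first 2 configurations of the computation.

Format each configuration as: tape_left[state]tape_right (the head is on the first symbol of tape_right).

Transitions applied:
Step 1: δ(r0, c) = (rA, c, L)

The first 2 configurations are:
[r0]c ⊢ [rA]□c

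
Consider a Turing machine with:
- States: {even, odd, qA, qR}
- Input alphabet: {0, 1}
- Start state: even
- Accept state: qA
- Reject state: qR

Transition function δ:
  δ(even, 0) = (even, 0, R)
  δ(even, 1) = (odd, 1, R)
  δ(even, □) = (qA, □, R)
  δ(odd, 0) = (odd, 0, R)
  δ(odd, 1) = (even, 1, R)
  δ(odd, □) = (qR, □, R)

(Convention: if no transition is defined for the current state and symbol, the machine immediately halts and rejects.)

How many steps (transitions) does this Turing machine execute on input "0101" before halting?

Execution trace:
Initial: [even]0101
Step 1: δ(even, 0) = (even, 0, R) → 0[even]101
Step 2: δ(even, 1) = (odd, 1, R) → 01[odd]01
Step 3: δ(odd, 0) = (odd, 0, R) → 010[odd]1
Step 4: δ(odd, 1) = (even, 1, R) → 0101[even]□
Step 5: δ(even, □) = (qA, □, R) → 0101□[qA]□

The machine reaches the accept state qA and halts.

The machine executed 5 steps before halting.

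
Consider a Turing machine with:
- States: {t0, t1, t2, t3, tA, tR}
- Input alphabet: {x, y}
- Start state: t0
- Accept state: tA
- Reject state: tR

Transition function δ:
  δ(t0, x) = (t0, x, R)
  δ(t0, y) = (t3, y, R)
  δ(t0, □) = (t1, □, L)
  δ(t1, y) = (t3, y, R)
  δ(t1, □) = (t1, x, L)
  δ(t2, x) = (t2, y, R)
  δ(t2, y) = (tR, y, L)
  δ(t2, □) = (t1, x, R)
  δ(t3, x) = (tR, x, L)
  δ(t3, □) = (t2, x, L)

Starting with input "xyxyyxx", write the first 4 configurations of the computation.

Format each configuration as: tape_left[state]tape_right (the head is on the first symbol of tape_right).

Transitions applied:
Step 1: δ(t0, x) = (t0, x, R)
Step 2: δ(t0, y) = (t3, y, R)
Step 3: δ(t3, x) = (tR, x, L)

The first 4 configurations are:
[t0]xyxyyxx ⊢ x[t0]yxyyxx ⊢ xy[t3]xyyxx ⊢ x[tR]yxyyxx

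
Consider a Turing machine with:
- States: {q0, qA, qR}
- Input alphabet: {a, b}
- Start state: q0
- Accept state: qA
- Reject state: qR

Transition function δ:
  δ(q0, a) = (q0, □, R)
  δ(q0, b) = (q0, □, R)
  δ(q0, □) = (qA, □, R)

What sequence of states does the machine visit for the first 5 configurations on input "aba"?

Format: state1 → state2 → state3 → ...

Execution trace:
Initial: [q0]aba
Step 1: δ(q0, a) = (q0, □, R) → □[q0]ba
Step 2: δ(q0, b) = (q0, □, R) → □□[q0]a
Step 3: δ(q0, a) = (q0, □, R) → □□□[q0]□
Step 4: δ(q0, □) = (qA, □, R) → □□□□[qA]□

The machine reaches the accept state qA and halts.

State sequence: q0 → q0 → q0 → q0 → qA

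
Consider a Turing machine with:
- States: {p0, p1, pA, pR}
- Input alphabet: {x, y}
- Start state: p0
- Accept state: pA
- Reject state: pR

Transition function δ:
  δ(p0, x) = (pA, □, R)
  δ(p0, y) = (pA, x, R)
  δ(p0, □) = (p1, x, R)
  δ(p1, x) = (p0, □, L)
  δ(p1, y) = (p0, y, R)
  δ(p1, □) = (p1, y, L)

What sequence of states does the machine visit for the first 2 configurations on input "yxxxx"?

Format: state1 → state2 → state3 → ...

Execution trace:
Initial: [p0]yxxxx
Step 1: δ(p0, y) = (pA, x, R) → x[pA]xxxx

The machine reaches the accept state pA and halts.

State sequence: p0 → pA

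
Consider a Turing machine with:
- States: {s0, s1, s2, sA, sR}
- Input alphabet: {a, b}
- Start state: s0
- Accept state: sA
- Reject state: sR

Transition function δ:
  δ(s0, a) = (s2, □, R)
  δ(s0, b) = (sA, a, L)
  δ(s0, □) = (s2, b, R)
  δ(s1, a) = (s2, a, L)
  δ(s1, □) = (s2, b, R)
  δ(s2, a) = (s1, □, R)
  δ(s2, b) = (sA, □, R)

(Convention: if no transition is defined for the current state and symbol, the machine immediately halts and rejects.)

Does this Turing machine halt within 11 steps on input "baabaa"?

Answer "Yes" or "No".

Execution trace:
Initial: [s0]baabaa
Step 1: δ(s0, b) = (sA, a, L) → [sA]□aaabaa

The machine reaches the accept state sA and halts.
The machine halted after 1 step (within the 11-step bound).

Answer: Yes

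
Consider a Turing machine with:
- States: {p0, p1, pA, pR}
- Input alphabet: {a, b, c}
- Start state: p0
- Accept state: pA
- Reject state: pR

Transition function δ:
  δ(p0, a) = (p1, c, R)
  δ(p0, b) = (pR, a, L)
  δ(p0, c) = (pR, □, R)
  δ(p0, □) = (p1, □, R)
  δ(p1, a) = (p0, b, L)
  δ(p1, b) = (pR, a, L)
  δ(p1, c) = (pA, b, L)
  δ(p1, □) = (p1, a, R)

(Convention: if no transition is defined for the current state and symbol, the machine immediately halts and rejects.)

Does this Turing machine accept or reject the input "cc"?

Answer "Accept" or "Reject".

Execution trace:
Initial: [p0]cc
Step 1: δ(p0, c) = (pR, □, R) → □[pR]c

The machine reaches the reject state pR and halts.

Answer: Reject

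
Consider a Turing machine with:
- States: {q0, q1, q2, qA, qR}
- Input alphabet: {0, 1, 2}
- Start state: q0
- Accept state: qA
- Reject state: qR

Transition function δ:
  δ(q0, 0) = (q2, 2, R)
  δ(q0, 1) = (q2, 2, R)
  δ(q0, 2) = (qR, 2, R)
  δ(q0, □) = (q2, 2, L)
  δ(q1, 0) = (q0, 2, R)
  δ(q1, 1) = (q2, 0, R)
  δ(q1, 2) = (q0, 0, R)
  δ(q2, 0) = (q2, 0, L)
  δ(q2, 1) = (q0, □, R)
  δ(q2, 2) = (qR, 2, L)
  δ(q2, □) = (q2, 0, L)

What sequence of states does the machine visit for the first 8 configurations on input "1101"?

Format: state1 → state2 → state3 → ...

Execution trace:
Initial: [q0]1101
Step 1: δ(q0, 1) = (q2, 2, R) → 2[q2]101
Step 2: δ(q2, 1) = (q0, □, R) → 2□[q0]01
Step 3: δ(q0, 0) = (q2, 2, R) → 2□2[q2]1
Step 4: δ(q2, 1) = (q0, □, R) → 2□2□[q0]□
Step 5: δ(q0, □) = (q2, 2, L) → 2□2[q2]□2
Step 6: δ(q2, □) = (q2, 0, L) → 2□[q2]202
Step 7: δ(q2, 2) = (qR, 2, L) → 2[qR]□202

The machine reaches the reject state qR and halts.

State sequence: q0 → q2 → q0 → q2 → q0 → q2 → q2 → qR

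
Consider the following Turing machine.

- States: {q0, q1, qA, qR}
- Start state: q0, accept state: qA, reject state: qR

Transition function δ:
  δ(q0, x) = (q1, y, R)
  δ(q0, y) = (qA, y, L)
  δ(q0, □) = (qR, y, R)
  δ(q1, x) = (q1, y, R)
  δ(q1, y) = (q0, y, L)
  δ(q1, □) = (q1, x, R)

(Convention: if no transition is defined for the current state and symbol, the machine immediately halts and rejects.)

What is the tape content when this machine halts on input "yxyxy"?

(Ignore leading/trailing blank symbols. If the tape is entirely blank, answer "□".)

Execution trace:
Initial: [q0]yxyxy
Step 1: δ(q0, y) = (qA, y, L) → [qA]□yxyxy

The machine reaches the accept state qA and halts.

Final tape (ignoring leading/trailing blanks): yxyxy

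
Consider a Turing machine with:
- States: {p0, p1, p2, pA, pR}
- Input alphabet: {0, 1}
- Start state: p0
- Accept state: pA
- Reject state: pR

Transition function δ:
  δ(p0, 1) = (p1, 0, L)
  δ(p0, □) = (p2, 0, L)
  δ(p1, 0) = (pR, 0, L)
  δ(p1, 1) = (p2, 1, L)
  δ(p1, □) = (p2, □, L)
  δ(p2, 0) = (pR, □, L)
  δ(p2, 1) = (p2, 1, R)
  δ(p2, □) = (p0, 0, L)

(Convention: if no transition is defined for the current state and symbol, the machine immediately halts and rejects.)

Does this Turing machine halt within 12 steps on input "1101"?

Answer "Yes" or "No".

Execution trace:
Initial: [p0]1101
Step 1: δ(p0, 1) = (p1, 0, L) → [p1]□0101
Step 2: δ(p1, □) = (p2, □, L) → [p2]□□0101
Step 3: δ(p2, □) = (p0, 0, L) → [p0]□0□0101
Step 4: δ(p0, □) = (p2, 0, L) → [p2]□00□0101
Step 5: δ(p2, □) = (p0, 0, L) → [p0]□000□0101
Step 6: δ(p0, □) = (p2, 0, L) → [p2]□0000□0101
Step 7: δ(p2, □) = (p0, 0, L) → [p0]□00000□0101
Step 8: δ(p0, □) = (p2, 0, L) → [p2]□000000□0101
Step 9: δ(p2, □) = (p0, 0, L) → [p0]□0000000□0101
Step 10: δ(p0, □) = (p2, 0, L) → [p2]□00000000□0101
Step 11: δ(p2, □) = (p0, 0, L) → [p0]□000000000□0101
Step 12: δ(p0, □) = (p2, 0, L) → [p2]□0000000000□0101

The machine has not reached a halting state after 12 steps.
The machine did not halt within the 12-step bound.

Answer: No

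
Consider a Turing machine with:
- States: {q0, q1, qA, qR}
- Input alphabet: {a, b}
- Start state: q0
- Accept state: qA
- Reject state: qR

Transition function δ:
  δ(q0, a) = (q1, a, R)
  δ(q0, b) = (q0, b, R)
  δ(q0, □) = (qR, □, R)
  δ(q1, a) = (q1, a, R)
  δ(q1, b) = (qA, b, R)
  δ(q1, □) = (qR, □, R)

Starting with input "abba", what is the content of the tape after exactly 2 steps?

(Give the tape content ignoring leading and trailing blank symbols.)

Execution trace:
Initial: [q0]abba
Step 1: δ(q0, a) = (q1, a, R) → a[q1]bba
Step 2: δ(q1, b) = (qA, b, R) → ab[qA]ba

The machine reaches the accept state qA and halts.

After 2 steps, the tape (ignoring leading/trailing blanks) is: abba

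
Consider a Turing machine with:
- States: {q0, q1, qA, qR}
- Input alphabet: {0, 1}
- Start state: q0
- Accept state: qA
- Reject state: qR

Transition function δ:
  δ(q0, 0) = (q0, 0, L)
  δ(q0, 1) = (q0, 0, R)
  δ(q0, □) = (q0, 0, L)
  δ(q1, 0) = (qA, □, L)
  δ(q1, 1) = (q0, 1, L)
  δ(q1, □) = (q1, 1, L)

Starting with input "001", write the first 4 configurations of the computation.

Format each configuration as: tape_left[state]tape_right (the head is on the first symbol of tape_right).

Transitions applied:
Step 1: δ(q0, 0) = (q0, 0, L)
Step 2: δ(q0, □) = (q0, 0, L)
Step 3: δ(q0, □) = (q0, 0, L)

The first 4 configurations are:
[q0]001 ⊢ [q0]□001 ⊢ [q0]□0001 ⊢ [q0]□00001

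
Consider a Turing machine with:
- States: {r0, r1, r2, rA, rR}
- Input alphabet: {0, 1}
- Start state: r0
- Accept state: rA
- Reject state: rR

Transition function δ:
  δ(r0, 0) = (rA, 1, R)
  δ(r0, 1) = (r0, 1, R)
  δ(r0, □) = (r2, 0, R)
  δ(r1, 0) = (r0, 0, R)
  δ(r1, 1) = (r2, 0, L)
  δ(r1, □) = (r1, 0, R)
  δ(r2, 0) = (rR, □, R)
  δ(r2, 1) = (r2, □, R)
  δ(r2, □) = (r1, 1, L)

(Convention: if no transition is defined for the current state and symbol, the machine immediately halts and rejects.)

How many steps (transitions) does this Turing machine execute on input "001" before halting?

Execution trace:
Initial: [r0]001
Step 1: δ(r0, 0) = (rA, 1, R) → 1[rA]01

The machine reaches the accept state rA and halts.

The machine executed 1 step before halting.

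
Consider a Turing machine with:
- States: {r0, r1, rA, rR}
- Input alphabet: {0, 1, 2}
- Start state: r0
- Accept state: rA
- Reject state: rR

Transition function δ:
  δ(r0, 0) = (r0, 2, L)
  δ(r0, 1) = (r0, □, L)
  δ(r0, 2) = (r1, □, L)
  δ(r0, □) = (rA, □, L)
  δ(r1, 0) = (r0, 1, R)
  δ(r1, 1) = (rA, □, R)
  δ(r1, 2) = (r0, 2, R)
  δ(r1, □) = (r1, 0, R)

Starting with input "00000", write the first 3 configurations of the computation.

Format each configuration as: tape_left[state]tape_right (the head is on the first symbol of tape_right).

Transitions applied:
Step 1: δ(r0, 0) = (r0, 2, L)
Step 2: δ(r0, □) = (rA, □, L)

The first 3 configurations are:
[r0]00000 ⊢ [r0]□20000 ⊢ [rA]□□20000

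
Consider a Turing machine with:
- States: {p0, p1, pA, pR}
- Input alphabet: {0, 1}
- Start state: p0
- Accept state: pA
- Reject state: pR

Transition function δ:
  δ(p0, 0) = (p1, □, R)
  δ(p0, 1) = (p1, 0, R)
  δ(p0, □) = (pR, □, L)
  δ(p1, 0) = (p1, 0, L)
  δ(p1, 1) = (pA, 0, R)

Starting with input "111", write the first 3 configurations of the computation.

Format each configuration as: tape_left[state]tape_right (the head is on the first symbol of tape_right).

Transitions applied:
Step 1: δ(p0, 1) = (p1, 0, R)
Step 2: δ(p1, 1) = (pA, 0, R)

The first 3 configurations are:
[p0]111 ⊢ 0[p1]11 ⊢ 00[pA]1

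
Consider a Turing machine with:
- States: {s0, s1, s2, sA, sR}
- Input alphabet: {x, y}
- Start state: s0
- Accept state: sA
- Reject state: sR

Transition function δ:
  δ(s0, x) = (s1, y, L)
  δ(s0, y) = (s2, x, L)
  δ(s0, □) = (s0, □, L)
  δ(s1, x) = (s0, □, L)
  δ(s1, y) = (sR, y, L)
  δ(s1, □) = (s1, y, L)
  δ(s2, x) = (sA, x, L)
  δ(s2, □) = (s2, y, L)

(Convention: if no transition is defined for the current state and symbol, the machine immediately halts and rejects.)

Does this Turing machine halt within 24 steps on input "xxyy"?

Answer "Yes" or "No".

Execution trace:
Initial: [s0]xxyy
Step 1: δ(s0, x) = (s1, y, L) → [s1]□yxyy
Step 2: δ(s1, □) = (s1, y, L) → [s1]□yyxyy
Step 3: δ(s1, □) = (s1, y, L) → [s1]□yyyxyy
Step 4: δ(s1, □) = (s1, y, L) → [s1]□yyyyxyy
Step 5: δ(s1, □) = (s1, y, L) → [s1]□yyyyyxyy
Step 6: δ(s1, □) = (s1, y, L) → [s1]□yyyyyyxyy
Step 7: δ(s1, □) = (s1, y, L) → [s1]□yyyyyyyxyy
Step 8: δ(s1, □) = (s1, y, L) → [s1]□yyyyyyyyxyy
Step 9: δ(s1, □) = (s1, y, L) → [s1]□yyyyyyyyyxyy
Step 10: δ(s1, □) = (s1, y, L) → [s1]□yyyyyyyyyyxyy
Step 11: δ(s1, □) = (s1, y, L) → [s1]□yyyyyyyyyyyxyy
Step 12: δ(s1, □) = (s1, y, L) → [s1]□yyyyyyyyyyyyxyy
Step 13: δ(s1, □) = (s1, y, L) → [s1]□yyyyyyyyyyyyyxyy
Step 14: δ(s1, □) = (s1, y, L) → [s1]□yyyyyyyyyyyyyyxyy
Step 15: δ(s1, □) = (s1, y, L) → [s1]□yyyyyyyyyyyyyyyxyy
Step 16: δ(s1, □) = (s1, y, L) → [s1]□yyyyyyyyyyyyyyyyxyy
Step 17: δ(s1, □) = (s1, y, L) → [s1]□yyyyyyyyyyyyyyyyyxyy
Step 18: δ(s1, □) = (s1, y, L) → [s1]□yyyyyyyyyyyyyyyyyyxyy
Step 19: δ(s1, □) = (s1, y, L) → [s1]□yyyyyyyyyyyyyyyyyyyxyy
Step 20: δ(s1, □) = (s1, y, L) → [s1]□yyyyyyyyyyyyyyyyyyyyxyy
Step 21: δ(s1, □) = (s1, y, L) → [s1]□yyyyyyyyyyyyyyyyyyyyyxyy
Step 22: δ(s1, □) = (s1, y, L) → [s1]□yyyyyyyyyyyyyyyyyyyyyyxyy
Step 23: δ(s1, □) = (s1, y, L) → [s1]□yyyyyyyyyyyyyyyyyyyyyyyxyy
Step 24: δ(s1, □) = (s1, y, L) → [s1]□yyyyyyyyyyyyyyyyyyyyyyyyxyy

The machine has not reached a halting state after 24 steps.
The machine did not halt within the 24-step bound.

Answer: No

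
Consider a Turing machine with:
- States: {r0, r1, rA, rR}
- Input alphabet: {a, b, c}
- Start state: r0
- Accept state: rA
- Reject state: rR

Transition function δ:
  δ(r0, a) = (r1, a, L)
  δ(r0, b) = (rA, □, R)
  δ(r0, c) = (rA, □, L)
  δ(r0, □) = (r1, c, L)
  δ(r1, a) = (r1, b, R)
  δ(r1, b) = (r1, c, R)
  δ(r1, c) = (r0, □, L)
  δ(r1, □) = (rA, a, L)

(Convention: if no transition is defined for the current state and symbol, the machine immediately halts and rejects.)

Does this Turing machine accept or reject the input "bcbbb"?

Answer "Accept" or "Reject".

Execution trace:
Initial: [r0]bcbbb
Step 1: δ(r0, b) = (rA, □, R) → □[rA]cbbb

The machine reaches the accept state rA and halts.

Answer: Accept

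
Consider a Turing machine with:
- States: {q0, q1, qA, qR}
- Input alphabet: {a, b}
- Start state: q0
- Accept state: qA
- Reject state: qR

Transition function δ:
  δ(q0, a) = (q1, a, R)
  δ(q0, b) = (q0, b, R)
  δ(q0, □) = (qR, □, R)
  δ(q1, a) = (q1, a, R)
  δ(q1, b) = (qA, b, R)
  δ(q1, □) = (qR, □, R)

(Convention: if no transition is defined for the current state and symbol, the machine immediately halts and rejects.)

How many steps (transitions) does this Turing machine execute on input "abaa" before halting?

Execution trace:
Initial: [q0]abaa
Step 1: δ(q0, a) = (q1, a, R) → a[q1]baa
Step 2: δ(q1, b) = (qA, b, R) → ab[qA]aa

The machine reaches the accept state qA and halts.

The machine executed 2 steps before halting.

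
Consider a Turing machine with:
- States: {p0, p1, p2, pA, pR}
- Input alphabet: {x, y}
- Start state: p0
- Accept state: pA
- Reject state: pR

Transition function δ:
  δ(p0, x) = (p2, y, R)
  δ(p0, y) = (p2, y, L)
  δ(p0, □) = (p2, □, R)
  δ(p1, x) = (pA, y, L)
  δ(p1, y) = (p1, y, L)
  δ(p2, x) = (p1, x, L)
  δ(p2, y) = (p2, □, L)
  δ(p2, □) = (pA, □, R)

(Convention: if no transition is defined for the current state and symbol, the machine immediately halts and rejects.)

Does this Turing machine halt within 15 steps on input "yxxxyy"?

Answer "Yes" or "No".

Execution trace:
Initial: [p0]yxxxyy
Step 1: δ(p0, y) = (p2, y, L) → [p2]□yxxxyy
Step 2: δ(p2, □) = (pA, □, R) → □[pA]yxxxyy

The machine reaches the accept state pA and halts.
The machine halted after 2 steps (within the 15-step bound).

Answer: Yes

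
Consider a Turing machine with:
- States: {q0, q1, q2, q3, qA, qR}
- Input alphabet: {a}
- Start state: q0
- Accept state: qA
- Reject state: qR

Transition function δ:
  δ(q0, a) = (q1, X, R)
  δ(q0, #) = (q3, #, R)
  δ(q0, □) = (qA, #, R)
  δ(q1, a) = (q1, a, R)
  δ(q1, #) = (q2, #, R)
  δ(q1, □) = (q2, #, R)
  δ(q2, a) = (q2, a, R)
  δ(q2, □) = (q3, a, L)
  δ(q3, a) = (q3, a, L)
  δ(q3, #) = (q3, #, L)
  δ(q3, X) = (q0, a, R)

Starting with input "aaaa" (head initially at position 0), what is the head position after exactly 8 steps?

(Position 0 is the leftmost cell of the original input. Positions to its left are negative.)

Execution trace (head position shown):
Step 0: [q0]aaaa  (head at position 0)
Step 1: move right → X[q1]aaa  (head at position 1)
Step 2: move right → Xa[q1]aa  (head at position 2)
Step 3: move right → Xaa[q1]a  (head at position 3)
Step 4: move right → Xaaa[q1]□  (head at position 4)
Step 5: move right → Xaaa#[q2]□  (head at position 5)
Step 6: move left → Xaaa[q3]#a  (head at position 4)
Step 7: move left → Xaa[q3]a#a  (head at position 3)
Step 8: move left → Xa[q3]aa#a  (head at position 2)

After 8 steps, the head is at position 2.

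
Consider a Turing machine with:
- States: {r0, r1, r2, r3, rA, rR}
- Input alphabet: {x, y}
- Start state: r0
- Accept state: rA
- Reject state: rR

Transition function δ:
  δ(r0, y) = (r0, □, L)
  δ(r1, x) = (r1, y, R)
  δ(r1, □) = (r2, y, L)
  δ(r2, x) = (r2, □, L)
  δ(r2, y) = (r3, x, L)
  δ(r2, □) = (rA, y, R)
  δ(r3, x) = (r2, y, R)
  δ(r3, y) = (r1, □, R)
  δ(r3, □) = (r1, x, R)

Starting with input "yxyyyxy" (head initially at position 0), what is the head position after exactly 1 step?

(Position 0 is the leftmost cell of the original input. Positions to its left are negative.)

Execution trace (head position shown):
Step 0: [r0]yxyyyxy  (head at position 0)
Step 1: move left → [r0]□□xyyyxy  (head at position -1)

After 1 step, the head is at position -1.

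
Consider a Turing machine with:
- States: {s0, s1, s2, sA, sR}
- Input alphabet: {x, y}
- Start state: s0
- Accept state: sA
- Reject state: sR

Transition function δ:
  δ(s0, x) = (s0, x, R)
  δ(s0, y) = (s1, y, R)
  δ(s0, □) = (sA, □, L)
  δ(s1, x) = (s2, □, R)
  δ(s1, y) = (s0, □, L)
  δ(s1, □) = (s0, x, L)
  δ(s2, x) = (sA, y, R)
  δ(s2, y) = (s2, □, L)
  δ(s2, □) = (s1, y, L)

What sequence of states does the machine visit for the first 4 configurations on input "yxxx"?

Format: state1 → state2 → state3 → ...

Execution trace:
Initial: [s0]yxxx
Step 1: δ(s0, y) = (s1, y, R) → y[s1]xxx
Step 2: δ(s1, x) = (s2, □, R) → y□[s2]xx
Step 3: δ(s2, x) = (sA, y, R) → y□y[sA]x

The machine reaches the accept state sA and halts.

State sequence: s0 → s1 → s2 → sA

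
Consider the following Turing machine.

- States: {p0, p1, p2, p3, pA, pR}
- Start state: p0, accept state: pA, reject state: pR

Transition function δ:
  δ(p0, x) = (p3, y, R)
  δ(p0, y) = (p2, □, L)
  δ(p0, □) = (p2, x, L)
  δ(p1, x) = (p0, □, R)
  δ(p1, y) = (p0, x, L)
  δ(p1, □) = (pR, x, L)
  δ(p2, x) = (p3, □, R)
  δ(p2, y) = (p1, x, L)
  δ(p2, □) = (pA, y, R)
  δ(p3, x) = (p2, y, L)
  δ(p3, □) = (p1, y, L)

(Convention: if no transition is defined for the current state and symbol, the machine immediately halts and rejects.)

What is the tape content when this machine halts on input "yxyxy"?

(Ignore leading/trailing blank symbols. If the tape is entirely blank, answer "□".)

Execution trace:
Initial: [p0]yxyxy
Step 1: δ(p0, y) = (p2, □, L) → [p2]□□xyxy
Step 2: δ(p2, □) = (pA, y, R) → y[pA]□xyxy

The machine reaches the accept state pA and halts.

Final tape (ignoring leading/trailing blanks): y□xyxy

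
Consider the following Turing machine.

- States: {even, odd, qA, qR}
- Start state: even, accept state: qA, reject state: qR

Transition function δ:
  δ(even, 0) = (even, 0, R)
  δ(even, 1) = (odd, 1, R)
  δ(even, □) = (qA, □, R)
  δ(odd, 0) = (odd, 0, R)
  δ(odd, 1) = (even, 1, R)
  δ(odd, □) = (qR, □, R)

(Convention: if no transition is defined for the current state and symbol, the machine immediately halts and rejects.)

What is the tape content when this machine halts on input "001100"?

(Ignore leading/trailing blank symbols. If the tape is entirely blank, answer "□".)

Execution trace:
Initial: [even]001100
Step 1: δ(even, 0) = (even, 0, R) → 0[even]01100
Step 2: δ(even, 0) = (even, 0, R) → 00[even]1100
Step 3: δ(even, 1) = (odd, 1, R) → 001[odd]100
Step 4: δ(odd, 1) = (even, 1, R) → 0011[even]00
Step 5: δ(even, 0) = (even, 0, R) → 00110[even]0
Step 6: δ(even, 0) = (even, 0, R) → 001100[even]□
Step 7: δ(even, □) = (qA, □, R) → 001100□[qA]□

The machine reaches the accept state qA and halts.

Final tape (ignoring leading/trailing blanks): 001100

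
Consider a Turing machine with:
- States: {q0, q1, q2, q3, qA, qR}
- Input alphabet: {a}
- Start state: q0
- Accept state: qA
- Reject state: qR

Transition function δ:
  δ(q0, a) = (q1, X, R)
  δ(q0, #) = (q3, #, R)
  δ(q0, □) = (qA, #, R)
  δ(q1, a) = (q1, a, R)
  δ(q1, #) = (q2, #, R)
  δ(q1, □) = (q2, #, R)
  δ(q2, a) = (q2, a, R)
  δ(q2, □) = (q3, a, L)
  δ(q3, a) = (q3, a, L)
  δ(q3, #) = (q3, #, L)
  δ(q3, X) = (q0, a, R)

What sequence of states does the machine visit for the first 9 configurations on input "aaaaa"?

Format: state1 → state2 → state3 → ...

Execution trace:
Initial: [q0]aaaaa
Step 1: δ(q0, a) = (q1, X, R) → X[q1]aaaa
Step 2: δ(q1, a) = (q1, a, R) → Xa[q1]aaa
Step 3: δ(q1, a) = (q1, a, R) → Xaa[q1]aa
Step 4: δ(q1, a) = (q1, a, R) → Xaaa[q1]a
Step 5: δ(q1, a) = (q1, a, R) → Xaaaa[q1]□
Step 6: δ(q1, □) = (q2, #, R) → Xaaaa#[q2]□
Step 7: δ(q2, □) = (q3, a, L) → Xaaaa[q3]#a
Step 8: δ(q3, #) = (q3, #, L) → Xaaa[q3]a#a

State sequence: q0 → q1 → q1 → q1 → q1 → q1 → q2 → q3 → q3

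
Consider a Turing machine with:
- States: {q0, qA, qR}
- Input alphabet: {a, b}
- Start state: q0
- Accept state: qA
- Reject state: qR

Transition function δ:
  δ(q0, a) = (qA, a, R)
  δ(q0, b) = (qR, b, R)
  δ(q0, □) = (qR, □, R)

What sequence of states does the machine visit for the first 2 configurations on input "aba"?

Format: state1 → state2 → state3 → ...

Execution trace:
Initial: [q0]aba
Step 1: δ(q0, a) = (qA, a, R) → a[qA]ba

The machine reaches the accept state qA and halts.

State sequence: q0 → qA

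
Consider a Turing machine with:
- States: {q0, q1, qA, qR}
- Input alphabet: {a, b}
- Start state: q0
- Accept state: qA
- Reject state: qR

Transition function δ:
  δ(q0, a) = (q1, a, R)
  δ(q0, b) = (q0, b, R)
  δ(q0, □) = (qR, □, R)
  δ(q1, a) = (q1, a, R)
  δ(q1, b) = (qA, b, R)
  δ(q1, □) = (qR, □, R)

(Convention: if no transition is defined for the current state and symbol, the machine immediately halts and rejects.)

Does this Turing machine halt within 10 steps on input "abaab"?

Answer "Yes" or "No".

Execution trace:
Initial: [q0]abaab
Step 1: δ(q0, a) = (q1, a, R) → a[q1]baab
Step 2: δ(q1, b) = (qA, b, R) → ab[qA]aab

The machine reaches the accept state qA and halts.
The machine halted after 2 steps (within the 10-step bound).

Answer: Yes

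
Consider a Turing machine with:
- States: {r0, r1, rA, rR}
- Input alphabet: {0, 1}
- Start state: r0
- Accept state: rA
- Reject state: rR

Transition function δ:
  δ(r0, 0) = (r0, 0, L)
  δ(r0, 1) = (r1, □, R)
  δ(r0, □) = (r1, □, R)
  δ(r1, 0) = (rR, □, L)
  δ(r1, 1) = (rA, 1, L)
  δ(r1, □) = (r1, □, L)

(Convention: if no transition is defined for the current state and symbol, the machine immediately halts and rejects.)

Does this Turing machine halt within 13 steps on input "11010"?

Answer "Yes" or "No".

Execution trace:
Initial: [r0]11010
Step 1: δ(r0, 1) = (r1, □, R) → □[r1]1010
Step 2: δ(r1, 1) = (rA, 1, L) → [rA]□1010

The machine reaches the accept state rA and halts.
The machine halted after 2 steps (within the 13-step bound).

Answer: Yes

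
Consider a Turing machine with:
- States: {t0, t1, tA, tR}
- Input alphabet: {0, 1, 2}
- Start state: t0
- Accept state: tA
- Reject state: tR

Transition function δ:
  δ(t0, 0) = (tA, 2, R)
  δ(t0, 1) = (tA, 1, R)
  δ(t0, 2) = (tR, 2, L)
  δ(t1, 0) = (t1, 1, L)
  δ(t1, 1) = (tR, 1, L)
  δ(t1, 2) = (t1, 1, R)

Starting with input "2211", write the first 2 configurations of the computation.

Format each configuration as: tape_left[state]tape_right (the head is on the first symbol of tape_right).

Transitions applied:
Step 1: δ(t0, 2) = (tR, 2, L)

The first 2 configurations are:
[t0]2211 ⊢ [tR]□2211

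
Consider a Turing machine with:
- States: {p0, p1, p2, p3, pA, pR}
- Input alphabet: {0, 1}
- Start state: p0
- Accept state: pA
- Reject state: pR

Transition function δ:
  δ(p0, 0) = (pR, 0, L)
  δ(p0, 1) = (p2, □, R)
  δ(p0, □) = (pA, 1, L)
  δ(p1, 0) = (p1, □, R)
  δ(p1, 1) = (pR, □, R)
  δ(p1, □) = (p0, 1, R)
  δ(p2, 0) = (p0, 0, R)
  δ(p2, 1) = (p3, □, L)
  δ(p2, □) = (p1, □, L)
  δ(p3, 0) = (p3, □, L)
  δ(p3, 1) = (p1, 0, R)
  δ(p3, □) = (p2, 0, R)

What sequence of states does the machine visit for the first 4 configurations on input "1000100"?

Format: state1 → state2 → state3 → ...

Execution trace:
Initial: [p0]1000100
Step 1: δ(p0, 1) = (p2, □, R) → □[p2]000100
Step 2: δ(p2, 0) = (p0, 0, R) → □0[p0]00100
Step 3: δ(p0, 0) = (pR, 0, L) → □[pR]000100

The machine reaches the reject state pR and halts.

State sequence: p0 → p2 → p0 → pR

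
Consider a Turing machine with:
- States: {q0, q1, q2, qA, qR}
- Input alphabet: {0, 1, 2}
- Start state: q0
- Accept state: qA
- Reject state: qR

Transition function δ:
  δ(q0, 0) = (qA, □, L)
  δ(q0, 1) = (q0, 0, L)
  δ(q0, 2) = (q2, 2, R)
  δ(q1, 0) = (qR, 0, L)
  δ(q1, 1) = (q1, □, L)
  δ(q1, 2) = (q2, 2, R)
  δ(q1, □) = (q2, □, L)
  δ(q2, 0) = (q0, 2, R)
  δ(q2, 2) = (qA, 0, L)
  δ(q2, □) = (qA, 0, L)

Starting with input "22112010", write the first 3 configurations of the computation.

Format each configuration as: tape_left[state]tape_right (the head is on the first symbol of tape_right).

Transitions applied:
Step 1: δ(q0, 2) = (q2, 2, R)
Step 2: δ(q2, 2) = (qA, 0, L)

The first 3 configurations are:
[q0]22112010 ⊢ 2[q2]2112010 ⊢ [qA]20112010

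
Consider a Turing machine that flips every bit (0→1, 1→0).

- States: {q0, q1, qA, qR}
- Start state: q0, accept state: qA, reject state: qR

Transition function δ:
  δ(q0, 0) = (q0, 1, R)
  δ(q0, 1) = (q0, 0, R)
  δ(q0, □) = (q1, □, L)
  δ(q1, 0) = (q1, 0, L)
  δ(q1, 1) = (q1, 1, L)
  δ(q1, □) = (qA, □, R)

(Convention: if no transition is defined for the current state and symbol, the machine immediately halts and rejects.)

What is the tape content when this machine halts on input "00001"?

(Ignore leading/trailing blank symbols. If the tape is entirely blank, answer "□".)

Execution trace:
Initial: [q0]00001
Step 1: δ(q0, 0) = (q0, 1, R) → 1[q0]0001
Step 2: δ(q0, 0) = (q0, 1, R) → 11[q0]001
Step 3: δ(q0, 0) = (q0, 1, R) → 111[q0]01
Step 4: δ(q0, 0) = (q0, 1, R) → 1111[q0]1
Step 5: δ(q0, 1) = (q0, 0, R) → 11110[q0]□
Step 6: δ(q0, □) = (q1, □, L) → 1111[q1]0□
Step 7: δ(q1, 0) = (q1, 0, L) → 111[q1]10□
Step 8: δ(q1, 1) = (q1, 1, L) → 11[q1]110□
Step 9: δ(q1, 1) = (q1, 1, L) → 1[q1]1110□
Step 10: δ(q1, 1) = (q1, 1, L) → [q1]11110□
Step 11: δ(q1, 1) = (q1, 1, L) → [q1]□11110□
Step 12: δ(q1, □) = (qA, □, R) → □[qA]11110□

The machine reaches the accept state qA and halts.

Final tape (ignoring leading/trailing blanks): 11110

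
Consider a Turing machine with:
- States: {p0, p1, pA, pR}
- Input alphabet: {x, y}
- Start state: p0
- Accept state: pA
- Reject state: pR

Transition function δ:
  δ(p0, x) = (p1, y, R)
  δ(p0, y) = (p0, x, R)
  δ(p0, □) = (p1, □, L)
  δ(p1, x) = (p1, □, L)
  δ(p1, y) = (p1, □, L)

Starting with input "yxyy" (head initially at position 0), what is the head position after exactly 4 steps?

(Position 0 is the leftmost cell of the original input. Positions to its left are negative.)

Execution trace (head position shown):
Step 0: [p0]yxyy  (head at position 0)
Step 1: move right → x[p0]xyy  (head at position 1)
Step 2: move right → xy[p1]yy  (head at position 2)
Step 3: move left → x[p1]y□y  (head at position 1)
Step 4: move left → [p1]x□□y  (head at position 0)

After 4 steps, the head is at position 0.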